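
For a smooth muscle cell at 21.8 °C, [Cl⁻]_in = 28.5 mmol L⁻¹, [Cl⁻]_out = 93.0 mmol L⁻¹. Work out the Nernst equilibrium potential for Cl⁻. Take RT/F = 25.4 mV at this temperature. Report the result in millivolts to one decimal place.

-30.0 mV

E = (25.4/z) · ln([Cl⁻]_out/[Cl⁻]_in) with z = -1.
For an anion, dividing by z = -1 reverses the sign.
= (25.4/-1) · ln(93.0/28.5) = -25.40 · ln(3.263)
= -25.40 · (1.1827) = -30.04 mV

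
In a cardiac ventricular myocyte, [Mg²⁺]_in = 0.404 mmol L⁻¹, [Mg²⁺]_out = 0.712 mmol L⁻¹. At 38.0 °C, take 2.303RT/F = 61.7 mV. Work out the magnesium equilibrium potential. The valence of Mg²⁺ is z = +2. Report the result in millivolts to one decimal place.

E = (61.7/z) · log₁₀([Mg²⁺]_out/[Mg²⁺]_in) with z = +2.
= (61.7/2) · log₁₀(0.712/0.404) = 30.85 · log₁₀(1.762)
= 30.85 · (0.2461) = 7.59 mV

7.6 mV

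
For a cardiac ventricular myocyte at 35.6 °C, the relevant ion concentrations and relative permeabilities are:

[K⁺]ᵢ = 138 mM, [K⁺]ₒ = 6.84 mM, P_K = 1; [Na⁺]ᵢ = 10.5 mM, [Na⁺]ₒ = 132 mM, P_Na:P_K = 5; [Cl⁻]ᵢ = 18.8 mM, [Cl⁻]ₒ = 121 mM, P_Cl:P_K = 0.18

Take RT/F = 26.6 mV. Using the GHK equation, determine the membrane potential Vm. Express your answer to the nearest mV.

31 mV

Vm = 26.6 · ln[(Σ P·[cation]ₒ + Σ P·[anion]ᵢ) / (Σ P·[cation]ᵢ + Σ P·[anion]ₒ)]
Numerator = 1×6.84 + 5×132 + 0.18×18.8 = 670.2
Denominator = 1×138 + 5×10.5 + 0.18×121 = 212.3
Vm = 26.6 · ln(3.1573) = 26.6 × (1.1497) = 30.58 mV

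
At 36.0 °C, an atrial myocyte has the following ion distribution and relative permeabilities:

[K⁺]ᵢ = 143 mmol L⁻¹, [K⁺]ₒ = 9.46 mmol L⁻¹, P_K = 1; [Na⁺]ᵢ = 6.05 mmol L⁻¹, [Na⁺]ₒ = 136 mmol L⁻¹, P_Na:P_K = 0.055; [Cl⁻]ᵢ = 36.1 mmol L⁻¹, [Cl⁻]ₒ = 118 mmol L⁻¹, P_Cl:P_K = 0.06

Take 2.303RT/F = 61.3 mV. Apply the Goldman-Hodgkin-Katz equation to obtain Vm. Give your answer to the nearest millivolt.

Vm = 61.3 · log₁₀[(Σ P·[cation]ₒ + Σ P·[anion]ᵢ) / (Σ P·[cation]ᵢ + Σ P·[anion]ₒ)]
Numerator = 1×9.46 + 0.055×136 + 0.06×36.1 = 19.11
Denominator = 1×143 + 0.055×6.05 + 0.06×118 = 150.4
Vm = 61.3 · log₁₀(0.12702) = 61.3 × (-0.8961) = -54.93 mV

-55 mV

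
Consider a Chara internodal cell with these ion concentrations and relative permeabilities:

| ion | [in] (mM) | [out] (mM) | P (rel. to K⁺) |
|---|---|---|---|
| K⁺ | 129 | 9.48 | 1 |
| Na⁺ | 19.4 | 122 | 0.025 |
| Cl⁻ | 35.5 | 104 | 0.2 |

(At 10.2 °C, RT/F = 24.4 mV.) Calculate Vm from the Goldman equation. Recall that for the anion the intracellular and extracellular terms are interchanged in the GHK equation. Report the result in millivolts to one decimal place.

Vm = 24.4 · ln[(Σ P·[cation]ₒ + Σ P·[anion]ᵢ) / (Σ P·[cation]ᵢ + Σ P·[anion]ₒ)]
Numerator = 1×9.48 + 0.025×122 + 0.2×35.5 = 19.63
Denominator = 1×129 + 0.025×19.4 + 0.2×104 = 150.3
Vm = 24.4 · ln(0.13062) = 24.4 × (-2.0355) = -49.67 mV

-49.7 mV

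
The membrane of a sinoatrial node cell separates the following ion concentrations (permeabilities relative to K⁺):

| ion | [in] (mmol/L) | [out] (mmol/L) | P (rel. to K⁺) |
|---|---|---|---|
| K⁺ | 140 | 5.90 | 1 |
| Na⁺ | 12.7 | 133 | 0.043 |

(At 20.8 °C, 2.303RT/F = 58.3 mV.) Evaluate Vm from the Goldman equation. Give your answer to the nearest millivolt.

Vm = 58.3 · log₁₀[(Σ P·[cation]ₒ + Σ P·[anion]ᵢ) / (Σ P·[cation]ᵢ + Σ P·[anion]ₒ)]
Numerator = 1×5.90 + 0.043×133 = 11.62
Denominator = 1×140 + 0.043×12.7 = 140.5
Vm = 58.3 · log₁₀(0.08267) = 58.3 × (-1.0827) = -63.12 mV

-63 mV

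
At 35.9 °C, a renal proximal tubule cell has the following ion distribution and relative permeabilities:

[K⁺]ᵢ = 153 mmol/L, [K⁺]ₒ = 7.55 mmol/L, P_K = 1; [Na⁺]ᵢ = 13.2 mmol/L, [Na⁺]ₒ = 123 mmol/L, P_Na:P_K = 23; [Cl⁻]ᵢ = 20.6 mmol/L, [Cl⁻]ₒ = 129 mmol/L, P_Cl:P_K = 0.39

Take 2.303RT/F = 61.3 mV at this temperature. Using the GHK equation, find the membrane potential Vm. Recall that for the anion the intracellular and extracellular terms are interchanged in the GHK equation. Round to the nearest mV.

Vm = 61.3 · log₁₀[(Σ P·[cation]ₒ + Σ P·[anion]ᵢ) / (Σ P·[cation]ᵢ + Σ P·[anion]ₒ)]
Numerator = 1×7.55 + 23×123 + 0.39×20.6 = 2845
Denominator = 1×153 + 23×13.2 + 0.39×129 = 506.9
Vm = 61.3 · log₁₀(5.6116) = 61.3 × (0.7491) = 45.92 mV

46 mV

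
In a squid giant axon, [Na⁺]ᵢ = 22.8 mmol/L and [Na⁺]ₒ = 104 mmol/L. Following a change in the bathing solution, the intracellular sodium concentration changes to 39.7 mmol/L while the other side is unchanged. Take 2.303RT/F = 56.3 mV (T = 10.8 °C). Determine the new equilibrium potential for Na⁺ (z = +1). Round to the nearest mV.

24 mV

After the shift: [Na⁺]_out = 104, [Na⁺]_in = 39.7 mmol/L.
E_new = (56.3/1)·log₁₀(104/39.7) = 56.30 · (0.4182) = 23.55 mV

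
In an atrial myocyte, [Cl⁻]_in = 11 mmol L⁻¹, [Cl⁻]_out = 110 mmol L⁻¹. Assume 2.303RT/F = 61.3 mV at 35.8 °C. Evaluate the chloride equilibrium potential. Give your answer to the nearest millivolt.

E = (61.3/z) · log₁₀([Cl⁻]_out/[Cl⁻]_in) with z = -1.
For an anion, dividing by z = -1 reverses the sign.
= (61.3/-1) · log₁₀(110/11) = -61.30 · log₁₀(10)
= -61.30 · (1.0000) = -61.30 mV

-61 mV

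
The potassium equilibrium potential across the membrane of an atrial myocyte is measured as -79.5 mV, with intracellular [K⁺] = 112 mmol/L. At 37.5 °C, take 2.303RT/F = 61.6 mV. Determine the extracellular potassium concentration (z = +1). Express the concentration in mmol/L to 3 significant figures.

5.74 mmol/L

Nernst: E = (61.6/1) · log₁₀([out]/[in]), so log₁₀([out]/[in]) = -79.5 × 1 / 61.6 = -1.2906.
[out]/[in] = 10^(-1.2906) = 0.05122.
[out] = 0.05122 × 112 = 5.736 mmol/L.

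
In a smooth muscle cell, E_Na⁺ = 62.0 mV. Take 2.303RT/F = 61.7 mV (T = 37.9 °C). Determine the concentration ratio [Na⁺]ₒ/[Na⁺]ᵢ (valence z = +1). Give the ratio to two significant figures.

log₁₀([out]/[in]) = E·z/(61.7) = 62.0 × 1 / 61.7 = 1.0049
[out]/[in] = 10^(1.0049) = 10.11

10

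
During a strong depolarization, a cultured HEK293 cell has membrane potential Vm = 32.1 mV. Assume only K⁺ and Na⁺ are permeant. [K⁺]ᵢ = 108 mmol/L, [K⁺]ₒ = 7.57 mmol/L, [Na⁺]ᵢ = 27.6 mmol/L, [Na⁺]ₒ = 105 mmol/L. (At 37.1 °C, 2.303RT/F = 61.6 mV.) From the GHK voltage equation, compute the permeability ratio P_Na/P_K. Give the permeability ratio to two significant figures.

Let α = P_Na/P_K. GHK: Vm = 61.6·log₁₀[(Kₒ + α·Naₒ)/(Kᵢ + α·Naᵢ)].
10^(Vm/61.6) = 10^(32.1/61.6) = 3.3197
So 3.3197·(Kᵢ + α·Naᵢ) = Kₒ + α·Naₒ → α = (3.3197·108.0 − 7.57) / (105.0 − 3.3197·27.6)
α = (358.5 − 7.57) / (105.0 − 91.62) = 351/13.38 = 26.24

26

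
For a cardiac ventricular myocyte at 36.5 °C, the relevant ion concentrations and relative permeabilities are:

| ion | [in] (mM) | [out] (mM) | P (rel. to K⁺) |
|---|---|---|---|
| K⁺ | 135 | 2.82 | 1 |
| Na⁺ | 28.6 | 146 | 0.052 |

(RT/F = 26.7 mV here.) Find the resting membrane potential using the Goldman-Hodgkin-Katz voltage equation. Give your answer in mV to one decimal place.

Vm = 26.7 · ln[(Σ P·[cation]ₒ + Σ P·[anion]ᵢ) / (Σ P·[cation]ᵢ + Σ P·[anion]ₒ)]
Numerator = 1×2.82 + 0.052×146 = 10.41
Denominator = 1×135 + 0.052×28.6 = 136.5
Vm = 26.7 · ln(0.076286) = 26.7 × (-2.5733) = -68.71 mV

-68.7 mV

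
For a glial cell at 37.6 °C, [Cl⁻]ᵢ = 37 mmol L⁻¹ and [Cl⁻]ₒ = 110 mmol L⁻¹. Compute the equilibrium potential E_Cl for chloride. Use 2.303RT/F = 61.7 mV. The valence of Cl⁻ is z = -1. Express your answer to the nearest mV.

-29 mV

E = (61.7/z) · log₁₀([Cl⁻]_out/[Cl⁻]_in) with z = -1.
For an anion, dividing by z = -1 reverses the sign.
= (61.7/-1) · log₁₀(110/37) = -61.70 · log₁₀(2.973)
= -61.70 · (0.4732) = -29.20 mV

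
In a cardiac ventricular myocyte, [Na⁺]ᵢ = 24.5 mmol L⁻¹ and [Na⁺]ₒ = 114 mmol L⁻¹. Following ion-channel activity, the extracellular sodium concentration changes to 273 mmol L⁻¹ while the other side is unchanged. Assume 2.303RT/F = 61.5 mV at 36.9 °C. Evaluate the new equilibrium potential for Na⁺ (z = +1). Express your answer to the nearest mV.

After the shift: [Na⁺]_out = 273, [Na⁺]_in = 24.5 mmol L⁻¹.
E_new = (61.5/1)·log₁₀(273/24.5) = 61.50 · (1.0470) = 64.39 mV

64 mV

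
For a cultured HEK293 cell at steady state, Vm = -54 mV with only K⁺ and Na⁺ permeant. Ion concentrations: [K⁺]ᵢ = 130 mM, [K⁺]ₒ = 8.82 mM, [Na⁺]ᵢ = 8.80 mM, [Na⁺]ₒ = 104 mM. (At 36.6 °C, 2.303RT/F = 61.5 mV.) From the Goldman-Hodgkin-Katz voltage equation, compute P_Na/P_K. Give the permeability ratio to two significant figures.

0.082

Let α = P_Na/P_K. GHK: Vm = 61.5·log₁₀[(Kₒ + α·Naₒ)/(Kᵢ + α·Naᵢ)].
10^(Vm/61.5) = 10^(-54.0/61.5) = 0.13242
So 0.13242·(Kᵢ + α·Naᵢ) = Kₒ + α·Naₒ → α = (0.13242·130.0 − 8.82) / (104.0 − 0.13242·8.8)
α = (17.21 − 8.82) / (104.0 − 1.165) = 8.395/102.8 = 0.08163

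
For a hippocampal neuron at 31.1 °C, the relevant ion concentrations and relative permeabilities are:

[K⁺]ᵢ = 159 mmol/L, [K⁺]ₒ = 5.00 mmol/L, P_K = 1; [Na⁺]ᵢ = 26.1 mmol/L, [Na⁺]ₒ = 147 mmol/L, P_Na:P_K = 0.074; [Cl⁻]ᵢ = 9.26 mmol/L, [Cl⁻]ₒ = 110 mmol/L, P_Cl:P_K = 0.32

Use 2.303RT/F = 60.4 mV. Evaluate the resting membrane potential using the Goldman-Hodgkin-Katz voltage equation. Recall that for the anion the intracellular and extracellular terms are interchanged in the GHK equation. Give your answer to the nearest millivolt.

Vm = 60.4 · log₁₀[(Σ P·[cation]ₒ + Σ P·[anion]ᵢ) / (Σ P·[cation]ᵢ + Σ P·[anion]ₒ)]
Numerator = 1×5.00 + 0.074×147 + 0.32×9.26 = 18.84
Denominator = 1×159 + 0.074×26.1 + 0.32×110 = 196.1
Vm = 60.4 · log₁₀(0.096064) = 60.4 × (-1.0174) = -61.45 mV

-61 mV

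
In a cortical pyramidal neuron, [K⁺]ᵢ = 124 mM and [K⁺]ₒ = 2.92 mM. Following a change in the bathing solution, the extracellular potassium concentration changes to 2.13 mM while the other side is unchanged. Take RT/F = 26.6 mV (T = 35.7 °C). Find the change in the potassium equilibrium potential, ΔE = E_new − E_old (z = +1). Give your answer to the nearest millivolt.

E_old = (26.6/1)·ln(2.92/124) = -99.72 mV
E_new = (26.6/1)·ln(2.13/124) = -108.11 mV
ΔE = -108.11 − (-99.72) = -8.39 mV

-8 mV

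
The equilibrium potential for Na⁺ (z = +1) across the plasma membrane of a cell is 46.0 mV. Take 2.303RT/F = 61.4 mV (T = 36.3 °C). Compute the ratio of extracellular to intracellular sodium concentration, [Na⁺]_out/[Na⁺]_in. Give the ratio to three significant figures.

5.61

log₁₀([out]/[in]) = E·z/(61.4) = 46.0 × 1 / 61.4 = 0.7492
[out]/[in] = 10^(0.7492) = 5.613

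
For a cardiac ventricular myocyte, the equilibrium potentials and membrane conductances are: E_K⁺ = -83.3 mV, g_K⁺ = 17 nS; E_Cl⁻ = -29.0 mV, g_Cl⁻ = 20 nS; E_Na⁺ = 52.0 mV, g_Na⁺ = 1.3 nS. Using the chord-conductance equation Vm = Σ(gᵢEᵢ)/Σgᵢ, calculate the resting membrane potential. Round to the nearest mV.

-50 mV

Σ gᵢEᵢ = 17·(-83.3) + 20·(-29.0) + 1.3·(52.0) = -1928.50
Σ gᵢ = 17 + 20 + 1.3 = 38.3
Vm = -1928.50 / 38.3 = -50.35 mV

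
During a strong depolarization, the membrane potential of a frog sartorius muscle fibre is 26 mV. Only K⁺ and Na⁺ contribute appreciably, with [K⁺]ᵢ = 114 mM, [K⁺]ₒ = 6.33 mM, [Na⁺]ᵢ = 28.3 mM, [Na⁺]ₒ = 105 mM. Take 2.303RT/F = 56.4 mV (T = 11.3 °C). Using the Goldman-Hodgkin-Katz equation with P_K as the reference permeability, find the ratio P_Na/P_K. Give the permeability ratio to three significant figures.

13.9

Let α = P_Na/P_K. GHK: Vm = 56.4·log₁₀[(Kₒ + α·Naₒ)/(Kᵢ + α·Naᵢ)].
10^(Vm/56.4) = 10^(26.0/56.4) = 2.8906
So 2.8906·(Kᵢ + α·Naᵢ) = Kₒ + α·Naₒ → α = (2.8906·114.0 − 6.33) / (105.0 − 2.8906·28.3)
α = (329.5 − 6.33) / (105.0 − 81.8) = 323.2/23.2 = 13.93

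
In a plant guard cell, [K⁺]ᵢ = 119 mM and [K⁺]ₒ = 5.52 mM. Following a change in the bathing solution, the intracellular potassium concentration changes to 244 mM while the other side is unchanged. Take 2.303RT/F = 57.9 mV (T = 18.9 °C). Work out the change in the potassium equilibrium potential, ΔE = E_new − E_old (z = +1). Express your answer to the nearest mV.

-18 mV

E_old = (57.9/1)·log₁₀(5.52/119) = -77.22 mV
E_new = (57.9/1)·log₁₀(5.52/244) = -95.27 mV
ΔE = -95.27 − (-77.22) = -18.06 mV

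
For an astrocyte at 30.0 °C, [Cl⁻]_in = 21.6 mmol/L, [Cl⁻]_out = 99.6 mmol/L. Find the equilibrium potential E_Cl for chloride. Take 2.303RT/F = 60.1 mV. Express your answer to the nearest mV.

E = (60.1/z) · log₁₀([Cl⁻]_out/[Cl⁻]_in) with z = -1.
For an anion, dividing by z = -1 reverses the sign.
= (60.1/-1) · log₁₀(99.6/21.6) = -60.10 · log₁₀(4.611)
= -60.10 · (0.6638) = -39.89 mV

-40 mV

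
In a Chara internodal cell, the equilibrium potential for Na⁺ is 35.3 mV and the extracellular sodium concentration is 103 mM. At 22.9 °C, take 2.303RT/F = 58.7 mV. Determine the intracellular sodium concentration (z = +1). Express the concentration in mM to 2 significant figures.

26 mM

Nernst: E = (58.7/1) · log₁₀([out]/[in]), so log₁₀([out]/[in]) = 35.3 × 1 / 58.7 = 0.6014.
[out]/[in] = 10^(0.6014) = 3.994.
[in] = 103 / 3.994 = 25.79 mM.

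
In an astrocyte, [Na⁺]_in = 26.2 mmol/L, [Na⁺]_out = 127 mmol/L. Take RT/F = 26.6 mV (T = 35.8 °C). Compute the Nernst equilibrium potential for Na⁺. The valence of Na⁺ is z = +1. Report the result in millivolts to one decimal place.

42.0 mV

E = (26.6/z) · ln([Na⁺]_out/[Na⁺]_in) with z = +1.
= (26.6/1) · ln(127/26.2) = 26.60 · ln(4.847)
= 26.60 · (1.5784) = 41.99 mV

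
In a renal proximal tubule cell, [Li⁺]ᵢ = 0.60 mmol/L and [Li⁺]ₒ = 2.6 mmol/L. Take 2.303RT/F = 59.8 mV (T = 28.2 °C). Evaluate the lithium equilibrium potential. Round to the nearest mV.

E = (59.8/z) · log₁₀([Li⁺]_out/[Li⁺]_in) with z = +1.
= (59.8/1) · log₁₀(2.6/0.60) = 59.80 · log₁₀(4.333)
= 59.80 · (0.6368) = 38.08 mV

38 mV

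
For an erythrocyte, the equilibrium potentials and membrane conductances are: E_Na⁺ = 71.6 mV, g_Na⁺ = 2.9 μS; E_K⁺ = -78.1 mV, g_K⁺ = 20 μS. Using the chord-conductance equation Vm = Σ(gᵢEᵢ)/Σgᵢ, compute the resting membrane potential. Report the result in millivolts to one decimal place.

-59.1 mV

Σ gᵢEᵢ = 2.9·(71.6) + 20·(-78.1) = -1354.36
Σ gᵢ = 2.9 + 20 = 22.9
Vm = -1354.36 / 22.9 = -59.14 mV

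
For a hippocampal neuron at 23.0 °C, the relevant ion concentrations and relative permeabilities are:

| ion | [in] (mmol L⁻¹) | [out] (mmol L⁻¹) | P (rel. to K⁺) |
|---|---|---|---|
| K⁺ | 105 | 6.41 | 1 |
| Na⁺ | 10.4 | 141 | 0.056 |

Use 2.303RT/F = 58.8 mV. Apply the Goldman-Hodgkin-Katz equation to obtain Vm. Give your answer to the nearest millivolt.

Vm = 58.8 · log₁₀[(Σ P·[cation]ₒ + Σ P·[anion]ᵢ) / (Σ P·[cation]ᵢ + Σ P·[anion]ₒ)]
Numerator = 1×6.41 + 0.056×141 = 14.31
Denominator = 1×105 + 0.056×10.4 = 105.6
Vm = 58.8 · log₁₀(0.1355) = 58.8 × (-0.8681) = -51.04 mV

-51 mV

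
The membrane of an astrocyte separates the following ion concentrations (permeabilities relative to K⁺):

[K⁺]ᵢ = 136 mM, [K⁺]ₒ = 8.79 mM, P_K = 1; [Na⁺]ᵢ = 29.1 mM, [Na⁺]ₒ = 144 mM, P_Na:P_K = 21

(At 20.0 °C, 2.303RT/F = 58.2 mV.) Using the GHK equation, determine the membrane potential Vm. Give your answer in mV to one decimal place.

35.4 mV

Vm = 58.2 · log₁₀[(Σ P·[cation]ₒ + Σ P·[anion]ᵢ) / (Σ P·[cation]ᵢ + Σ P·[anion]ₒ)]
Numerator = 1×8.79 + 21×144 = 3033
Denominator = 1×136 + 21×29.1 = 747.1
Vm = 58.2 · log₁₀(4.0594) = 58.2 × (0.6085) = 35.41 mV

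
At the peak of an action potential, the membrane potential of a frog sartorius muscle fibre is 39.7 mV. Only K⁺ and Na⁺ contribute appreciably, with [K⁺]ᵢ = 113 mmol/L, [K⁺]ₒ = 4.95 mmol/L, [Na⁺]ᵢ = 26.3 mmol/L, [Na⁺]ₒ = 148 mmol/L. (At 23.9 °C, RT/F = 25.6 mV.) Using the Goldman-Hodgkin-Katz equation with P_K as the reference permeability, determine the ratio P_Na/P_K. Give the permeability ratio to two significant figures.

22

Let α = P_Na/P_K. GHK: Vm = 25.6·ln[(Kₒ + α·Naₒ)/(Kᵢ + α·Naᵢ)].
e^(Vm/25.6) = e^(39.7/25.6) = 4.7152
So 4.7152·(Kᵢ + α·Naᵢ) = Kₒ + α·Naₒ → α = (4.7152·113.0 − 4.95) / (148.0 − 4.7152·26.3)
α = (532.8 − 4.95) / (148.0 − 124) = 527.9/23.99 = 22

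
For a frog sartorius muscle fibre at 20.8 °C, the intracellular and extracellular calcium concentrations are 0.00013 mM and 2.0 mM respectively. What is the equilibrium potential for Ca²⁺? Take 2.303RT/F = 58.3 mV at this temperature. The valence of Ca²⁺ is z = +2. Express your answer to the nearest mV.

E = (58.3/z) · log₁₀([Ca²⁺]_out/[Ca²⁺]_in) with z = +2.
= (58.3/2) · log₁₀(2.0/0.00013) = 29.15 · log₁₀(1.538e+04)
= 29.15 · (4.1871) = 122.05 mV

122 mV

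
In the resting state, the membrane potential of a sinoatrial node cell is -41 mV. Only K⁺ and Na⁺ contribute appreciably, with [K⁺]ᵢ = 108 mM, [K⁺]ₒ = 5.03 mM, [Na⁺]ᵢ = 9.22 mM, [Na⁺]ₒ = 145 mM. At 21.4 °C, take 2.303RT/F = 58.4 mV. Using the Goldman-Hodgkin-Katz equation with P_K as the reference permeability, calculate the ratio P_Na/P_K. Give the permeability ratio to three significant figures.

Let α = P_Na/P_K. GHK: Vm = 58.4·log₁₀[(Kₒ + α·Naₒ)/(Kᵢ + α·Naᵢ)].
10^(Vm/58.4) = 10^(-41.0/58.4) = 0.19858
So 0.19858·(Kᵢ + α·Naᵢ) = Kₒ + α·Naₒ → α = (0.19858·108.0 − 5.03) / (145.0 − 0.19858·9.22)
α = (21.45 − 5.03) / (145.0 − 1.831) = 16.42/143.2 = 0.1147

0.115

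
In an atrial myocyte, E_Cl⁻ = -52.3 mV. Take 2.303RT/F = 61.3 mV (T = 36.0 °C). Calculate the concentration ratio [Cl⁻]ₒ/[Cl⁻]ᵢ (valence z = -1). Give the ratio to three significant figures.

log₁₀([out]/[in]) = E·z/(61.3) = -52.3 × -1 / 61.3 = 0.8532
[out]/[in] = 10^(0.8532) = 7.132

7.13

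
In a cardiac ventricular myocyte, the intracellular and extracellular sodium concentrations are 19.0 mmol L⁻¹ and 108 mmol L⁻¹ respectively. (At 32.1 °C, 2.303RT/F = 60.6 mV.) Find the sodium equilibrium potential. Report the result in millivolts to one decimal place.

E = (60.6/z) · log₁₀([Na⁺]_out/[Na⁺]_in) with z = +1.
= (60.6/1) · log₁₀(108/19.0) = 60.60 · log₁₀(5.684)
= 60.60 · (0.7547) = 45.73 mV

45.7 mV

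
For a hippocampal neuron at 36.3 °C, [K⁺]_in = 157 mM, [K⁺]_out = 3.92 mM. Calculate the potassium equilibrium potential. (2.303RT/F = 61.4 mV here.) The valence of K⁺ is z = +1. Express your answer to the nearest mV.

E = (61.4/z) · log₁₀([K⁺]_out/[K⁺]_in) with z = +1.
= (61.4/1) · log₁₀(3.92/157) = 61.40 · log₁₀(0.02497)
= 61.40 · (-1.6026) = -98.40 mV

-98 mV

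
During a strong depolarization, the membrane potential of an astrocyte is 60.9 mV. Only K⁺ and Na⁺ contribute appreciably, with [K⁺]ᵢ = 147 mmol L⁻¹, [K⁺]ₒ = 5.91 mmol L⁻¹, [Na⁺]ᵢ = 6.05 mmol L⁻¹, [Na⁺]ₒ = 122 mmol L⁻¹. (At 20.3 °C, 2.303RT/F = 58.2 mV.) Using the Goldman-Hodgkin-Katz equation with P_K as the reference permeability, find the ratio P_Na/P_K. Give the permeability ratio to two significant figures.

Let α = P_Na/P_K. GHK: Vm = 58.2·log₁₀[(Kₒ + α·Naₒ)/(Kᵢ + α·Naᵢ)].
10^(Vm/58.2) = 10^(60.9/58.2) = 11.127
So 11.127·(Kᵢ + α·Naᵢ) = Kₒ + α·Naₒ → α = (11.127·147.0 − 5.91) / (122.0 − 11.127·6.05)
α = (1636 − 5.91) / (122.0 − 67.32) = 1630/54.68 = 29.81

30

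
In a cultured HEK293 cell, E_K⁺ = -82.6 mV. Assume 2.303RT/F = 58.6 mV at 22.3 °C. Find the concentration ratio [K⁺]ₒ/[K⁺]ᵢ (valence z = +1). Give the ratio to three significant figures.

log₁₀([out]/[in]) = E·z/(58.6) = -82.6 × 1 / 58.6 = -1.4096
[out]/[in] = 10^(-1.4096) = 0.03894

0.0389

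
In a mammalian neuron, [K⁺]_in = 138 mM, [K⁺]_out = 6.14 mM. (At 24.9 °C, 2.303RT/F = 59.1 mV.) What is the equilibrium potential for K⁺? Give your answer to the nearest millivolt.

-80 mV

E = (59.1/z) · log₁₀([K⁺]_out/[K⁺]_in) with z = +1.
= (59.1/1) · log₁₀(6.14/138) = 59.10 · log₁₀(0.04449)
= 59.10 · (-1.3517) = -79.89 mV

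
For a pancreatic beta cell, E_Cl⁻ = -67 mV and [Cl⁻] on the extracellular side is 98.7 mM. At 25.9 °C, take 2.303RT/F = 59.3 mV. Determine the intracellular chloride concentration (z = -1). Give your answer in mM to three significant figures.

7.32 mM

Nernst: E = (59.3/-1) · log₁₀([out]/[in]), so log₁₀([out]/[in]) = -67.0 × -1 / 59.3 = 1.1298.
[out]/[in] = 10^(1.1298) = 13.48.
[in] = 98.7 / 13.48 = 7.319 mM.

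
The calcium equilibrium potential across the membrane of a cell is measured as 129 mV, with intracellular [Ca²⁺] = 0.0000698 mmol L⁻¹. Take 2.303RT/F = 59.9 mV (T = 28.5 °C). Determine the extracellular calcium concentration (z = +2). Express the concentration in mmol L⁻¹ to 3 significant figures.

Nernst: E = (59.9/2) · log₁₀([out]/[in]), so log₁₀([out]/[in]) = 129.0 × 2 / 59.9 = 4.3072.
[out]/[in] = 10^(4.3072) = 2.029e+04.
[out] = 2.029e+04 × 0.0000698 = 1.416 mmol L⁻¹.

1.42 mmol L⁻¹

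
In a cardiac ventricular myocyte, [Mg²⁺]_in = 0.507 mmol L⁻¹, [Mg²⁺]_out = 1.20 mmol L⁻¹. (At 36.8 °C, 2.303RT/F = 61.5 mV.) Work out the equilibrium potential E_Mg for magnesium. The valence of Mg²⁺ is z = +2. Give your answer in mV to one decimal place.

11.5 mV

E = (61.5/z) · log₁₀([Mg²⁺]_out/[Mg²⁺]_in) with z = +2.
= (61.5/2) · log₁₀(1.20/0.507) = 30.75 · log₁₀(2.367)
= 30.75 · (0.3742) = 11.51 mV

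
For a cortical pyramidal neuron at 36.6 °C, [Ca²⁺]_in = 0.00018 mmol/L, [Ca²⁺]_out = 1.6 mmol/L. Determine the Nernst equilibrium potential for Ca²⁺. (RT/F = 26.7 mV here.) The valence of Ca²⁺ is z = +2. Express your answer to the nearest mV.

121 mV

E = (26.7/z) · ln([Ca²⁺]_out/[Ca²⁺]_in) with z = +2.
= (26.7/2) · ln(1.6/0.00018) = 13.35 · ln(8889)
= 13.35 · (9.0926) = 121.39 mV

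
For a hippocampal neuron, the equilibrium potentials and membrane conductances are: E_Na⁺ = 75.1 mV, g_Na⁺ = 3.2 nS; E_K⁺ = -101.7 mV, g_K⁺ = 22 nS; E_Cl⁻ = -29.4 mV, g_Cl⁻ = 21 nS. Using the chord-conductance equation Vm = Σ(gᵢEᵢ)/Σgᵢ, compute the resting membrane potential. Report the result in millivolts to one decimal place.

-56.6 mV

Σ gᵢEᵢ = 3.2·(75.1) + 22·(-101.7) + 21·(-29.4) = -2614.48
Σ gᵢ = 3.2 + 22 + 21 = 46.2
Vm = -2614.48 / 46.2 = -56.59 mV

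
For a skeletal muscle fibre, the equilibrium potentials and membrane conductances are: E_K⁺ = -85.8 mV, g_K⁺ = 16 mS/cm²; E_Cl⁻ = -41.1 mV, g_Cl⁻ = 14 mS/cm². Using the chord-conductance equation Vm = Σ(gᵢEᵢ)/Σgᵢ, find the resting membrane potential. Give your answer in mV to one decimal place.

-64.9 mV

Σ gᵢEᵢ = 16·(-85.8) + 14·(-41.1) = -1948.20
Σ gᵢ = 16 + 14 = 30
Vm = -1948.20 / 30 = -64.94 mV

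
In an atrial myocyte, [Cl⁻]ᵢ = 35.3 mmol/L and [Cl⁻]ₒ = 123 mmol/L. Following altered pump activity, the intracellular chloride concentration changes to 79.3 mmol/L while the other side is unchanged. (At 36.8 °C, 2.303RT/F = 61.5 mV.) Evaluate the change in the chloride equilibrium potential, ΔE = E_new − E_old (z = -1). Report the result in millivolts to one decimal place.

E_old = (61.5/-1)·log₁₀(123/35.3) = -33.34 mV
E_new = (61.5/-1)·log₁₀(123/79.3) = -11.72 mV
ΔE = -11.72 − (-33.34) = 21.62 mV

21.6 mV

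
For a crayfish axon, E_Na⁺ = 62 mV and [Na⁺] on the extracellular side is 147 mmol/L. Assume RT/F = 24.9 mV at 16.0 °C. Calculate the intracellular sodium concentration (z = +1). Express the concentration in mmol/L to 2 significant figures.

12 mmol/L

Nernst: E = (24.9/1) · ln([out]/[in]), so ln([out]/[in]) = 62.0 × 1 / 24.9 = 2.4900.
[out]/[in] = e^(2.4900) = 12.06.
[in] = 147 / 12.06 = 12.19 mmol/L.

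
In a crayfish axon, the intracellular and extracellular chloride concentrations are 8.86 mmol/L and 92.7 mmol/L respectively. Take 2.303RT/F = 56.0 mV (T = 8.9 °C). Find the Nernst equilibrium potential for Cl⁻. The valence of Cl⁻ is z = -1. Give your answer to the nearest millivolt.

-57 mV

E = (56.0/z) · log₁₀([Cl⁻]_out/[Cl⁻]_in) with z = -1.
For an anion, dividing by z = -1 reverses the sign.
= (56.0/-1) · log₁₀(92.7/8.86) = -56.00 · log₁₀(10.46)
= -56.00 · (1.0196) = -57.10 mV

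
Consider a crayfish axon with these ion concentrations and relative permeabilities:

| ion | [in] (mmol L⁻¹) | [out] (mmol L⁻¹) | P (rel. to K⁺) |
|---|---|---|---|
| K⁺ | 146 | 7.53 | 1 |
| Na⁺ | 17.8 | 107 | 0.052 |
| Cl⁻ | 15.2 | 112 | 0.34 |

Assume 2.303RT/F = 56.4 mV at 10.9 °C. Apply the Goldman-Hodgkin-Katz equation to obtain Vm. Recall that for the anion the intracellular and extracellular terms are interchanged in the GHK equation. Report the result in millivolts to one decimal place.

Vm = 56.4 · log₁₀[(Σ P·[cation]ₒ + Σ P·[anion]ᵢ) / (Σ P·[cation]ᵢ + Σ P·[anion]ₒ)]
Numerator = 1×7.53 + 0.052×107 + 0.34×15.2 = 18.26
Denominator = 1×146 + 0.052×17.8 + 0.34×112 = 185
Vm = 56.4 · log₁₀(0.098711) = 56.4 × (-1.0056) = -56.72 mV

-56.7 mV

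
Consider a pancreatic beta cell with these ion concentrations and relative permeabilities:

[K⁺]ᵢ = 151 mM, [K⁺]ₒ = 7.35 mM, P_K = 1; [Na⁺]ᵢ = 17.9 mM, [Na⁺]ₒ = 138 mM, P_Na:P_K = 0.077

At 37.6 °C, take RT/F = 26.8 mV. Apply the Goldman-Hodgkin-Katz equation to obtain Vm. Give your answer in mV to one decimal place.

Vm = 26.8 · ln[(Σ P·[cation]ₒ + Σ P·[anion]ᵢ) / (Σ P·[cation]ᵢ + Σ P·[anion]ₒ)]
Numerator = 1×7.35 + 0.077×138 = 17.98
Denominator = 1×151 + 0.077×17.9 = 152.4
Vm = 26.8 · ln(0.11797) = 26.8 × (-2.1373) = -57.28 mV

-57.3 mV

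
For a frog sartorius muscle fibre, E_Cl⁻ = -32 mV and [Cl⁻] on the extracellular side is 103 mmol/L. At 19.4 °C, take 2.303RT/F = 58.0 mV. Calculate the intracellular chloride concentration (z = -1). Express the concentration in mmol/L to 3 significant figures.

Nernst: E = (58.0/-1) · log₁₀([out]/[in]), so log₁₀([out]/[in]) = -32.0 × -1 / 58.0 = 0.5517.
[out]/[in] = 10^(0.5517) = 3.562.
[in] = 103 / 3.562 = 28.91 mmol/L.

28.9 mmol/L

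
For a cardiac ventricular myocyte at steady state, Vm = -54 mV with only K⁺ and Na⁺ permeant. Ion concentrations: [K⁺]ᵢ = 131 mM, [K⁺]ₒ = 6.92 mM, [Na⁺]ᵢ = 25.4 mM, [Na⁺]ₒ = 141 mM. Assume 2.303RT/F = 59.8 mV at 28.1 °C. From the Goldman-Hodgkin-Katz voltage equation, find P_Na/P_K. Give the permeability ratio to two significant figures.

Let α = P_Na/P_K. GHK: Vm = 59.8·log₁₀[(Kₒ + α·Naₒ)/(Kᵢ + α·Naᵢ)].
10^(Vm/59.8) = 10^(-54.0/59.8) = 0.12502
So 0.12502·(Kᵢ + α·Naᵢ) = Kₒ + α·Naₒ → α = (0.12502·131.0 − 6.92) / (141.0 − 0.12502·25.4)
α = (16.38 − 6.92) / (141.0 − 3.176) = 9.458/137.8 = 0.06862

0.069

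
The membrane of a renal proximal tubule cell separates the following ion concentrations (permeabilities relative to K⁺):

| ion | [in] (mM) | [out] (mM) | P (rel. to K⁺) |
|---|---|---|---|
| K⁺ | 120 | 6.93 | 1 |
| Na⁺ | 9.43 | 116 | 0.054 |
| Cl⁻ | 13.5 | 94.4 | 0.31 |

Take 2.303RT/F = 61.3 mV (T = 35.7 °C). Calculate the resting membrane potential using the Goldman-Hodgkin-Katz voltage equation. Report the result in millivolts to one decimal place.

Vm = 61.3 · log₁₀[(Σ P·[cation]ₒ + Σ P·[anion]ᵢ) / (Σ P·[cation]ᵢ + Σ P·[anion]ₒ)]
Numerator = 1×6.93 + 0.054×116 + 0.31×13.5 = 17.38
Denominator = 1×120 + 0.054×9.43 + 0.31×94.4 = 149.8
Vm = 61.3 · log₁₀(0.11604) = 61.3 × (-0.9354) = -57.34 mV

-57.3 mV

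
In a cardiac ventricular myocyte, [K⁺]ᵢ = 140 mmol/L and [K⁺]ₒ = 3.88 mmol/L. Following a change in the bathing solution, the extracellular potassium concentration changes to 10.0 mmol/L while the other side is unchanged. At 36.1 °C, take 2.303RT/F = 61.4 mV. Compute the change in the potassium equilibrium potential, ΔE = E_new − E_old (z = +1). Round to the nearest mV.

25 mV

E_old = (61.4/1)·log₁₀(3.88/140) = -95.62 mV
E_new = (61.4/1)·log₁₀(10.0/140) = -70.37 mV
ΔE = -70.37 − (-95.62) = 25.25 mV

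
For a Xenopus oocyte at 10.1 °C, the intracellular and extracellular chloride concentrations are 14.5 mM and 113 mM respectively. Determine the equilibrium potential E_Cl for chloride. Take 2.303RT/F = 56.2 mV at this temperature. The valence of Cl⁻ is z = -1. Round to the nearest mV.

E = (56.2/z) · log₁₀([Cl⁻]_out/[Cl⁻]_in) with z = -1.
For an anion, dividing by z = -1 reverses the sign.
= (56.2/-1) · log₁₀(113/14.5) = -56.20 · log₁₀(7.793)
= -56.20 · (0.8917) = -50.11 mV

-50 mV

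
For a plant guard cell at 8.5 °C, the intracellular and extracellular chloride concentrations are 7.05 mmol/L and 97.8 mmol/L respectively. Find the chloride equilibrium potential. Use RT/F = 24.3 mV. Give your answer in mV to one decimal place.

E = (24.3/z) · ln([Cl⁻]_out/[Cl⁻]_in) with z = -1.
For an anion, dividing by z = -1 reverses the sign.
= (24.3/-1) · ln(97.8/7.05) = -24.30 · ln(13.87)
= -24.30 · (2.6299) = -63.91 mV

-63.9 mV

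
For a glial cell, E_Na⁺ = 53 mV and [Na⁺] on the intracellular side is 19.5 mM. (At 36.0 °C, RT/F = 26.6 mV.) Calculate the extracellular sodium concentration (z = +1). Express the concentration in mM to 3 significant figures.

143 mM

Nernst: E = (26.6/1) · ln([out]/[in]), so ln([out]/[in]) = 53.0 × 1 / 26.6 = 1.9925.
[out]/[in] = e^(1.9925) = 7.334.
[out] = 7.334 × 19.5 = 143 mM.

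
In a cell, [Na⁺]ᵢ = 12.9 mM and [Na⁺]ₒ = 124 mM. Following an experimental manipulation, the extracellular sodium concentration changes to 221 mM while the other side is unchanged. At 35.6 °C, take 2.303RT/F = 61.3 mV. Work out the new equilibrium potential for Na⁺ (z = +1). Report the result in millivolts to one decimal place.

75.6 mV

After the shift: [Na⁺]_out = 221, [Na⁺]_in = 12.9 mM.
E_new = (61.3/1)·log₁₀(221/12.9) = 61.30 · (1.2338) = 75.63 mV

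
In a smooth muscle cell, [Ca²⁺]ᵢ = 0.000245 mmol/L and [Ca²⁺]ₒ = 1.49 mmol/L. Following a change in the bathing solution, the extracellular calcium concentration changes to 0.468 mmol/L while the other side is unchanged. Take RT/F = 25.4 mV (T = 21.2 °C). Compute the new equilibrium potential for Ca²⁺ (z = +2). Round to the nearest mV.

After the shift: [Ca²⁺]_out = 0.468, [Ca²⁺]_in = 0.000245 mmol/L.
E_new = (25.4/2)·ln(0.468/0.000245) = 12.70 · (7.5550) = 95.95 mV

96 mV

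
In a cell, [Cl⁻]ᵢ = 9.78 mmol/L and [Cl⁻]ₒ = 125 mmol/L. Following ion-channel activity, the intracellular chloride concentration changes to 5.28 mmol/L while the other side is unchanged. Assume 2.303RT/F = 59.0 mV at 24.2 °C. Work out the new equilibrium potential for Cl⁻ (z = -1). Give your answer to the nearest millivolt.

-81 mV

After the shift: [Cl⁻]_out = 125, [Cl⁻]_in = 5.28 mmol/L.
E_new = (59.0/-1)·log₁₀(125/5.28) = -59.00 · (1.3743) = -81.08 mV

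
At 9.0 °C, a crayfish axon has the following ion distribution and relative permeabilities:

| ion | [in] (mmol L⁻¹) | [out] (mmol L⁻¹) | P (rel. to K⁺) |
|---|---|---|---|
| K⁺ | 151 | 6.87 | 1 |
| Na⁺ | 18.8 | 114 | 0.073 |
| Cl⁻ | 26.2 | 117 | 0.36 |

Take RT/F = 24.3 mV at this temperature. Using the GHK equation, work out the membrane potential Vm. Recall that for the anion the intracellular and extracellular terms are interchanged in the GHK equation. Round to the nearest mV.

Vm = 24.3 · ln[(Σ P·[cation]ₒ + Σ P·[anion]ᵢ) / (Σ P·[cation]ᵢ + Σ P·[anion]ₒ)]
Numerator = 1×6.87 + 0.073×114 + 0.36×26.2 = 24.62
Denominator = 1×151 + 0.073×18.8 + 0.36×117 = 194.5
Vm = 24.3 · ln(0.12661) = 24.3 × (-2.0667) = -50.22 mV

-50 mV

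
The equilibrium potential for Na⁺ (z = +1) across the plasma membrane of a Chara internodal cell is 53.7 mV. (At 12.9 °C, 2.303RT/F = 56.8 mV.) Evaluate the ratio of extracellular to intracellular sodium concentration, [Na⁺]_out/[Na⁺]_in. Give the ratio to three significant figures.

8.82

log₁₀([out]/[in]) = E·z/(56.8) = 53.7 × 1 / 56.8 = 0.9454
[out]/[in] = 10^(0.9454) = 8.819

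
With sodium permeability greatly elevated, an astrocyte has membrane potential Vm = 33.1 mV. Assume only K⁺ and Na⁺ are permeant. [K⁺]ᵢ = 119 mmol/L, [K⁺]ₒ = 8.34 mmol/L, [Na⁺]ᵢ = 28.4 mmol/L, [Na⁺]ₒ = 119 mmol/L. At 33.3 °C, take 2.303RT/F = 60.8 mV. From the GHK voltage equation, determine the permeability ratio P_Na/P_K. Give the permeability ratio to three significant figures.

Let α = P_Na/P_K. GHK: Vm = 60.8·log₁₀[(Kₒ + α·Naₒ)/(Kᵢ + α·Naᵢ)].
10^(Vm/60.8) = 10^(33.1/60.8) = 3.5027
So 3.5027·(Kᵢ + α·Naᵢ) = Kₒ + α·Naₒ → α = (3.5027·119.0 − 8.34) / (119.0 − 3.5027·28.4)
α = (416.8 − 8.34) / (119.0 − 99.48) = 408.5/19.52 = 20.92

20.9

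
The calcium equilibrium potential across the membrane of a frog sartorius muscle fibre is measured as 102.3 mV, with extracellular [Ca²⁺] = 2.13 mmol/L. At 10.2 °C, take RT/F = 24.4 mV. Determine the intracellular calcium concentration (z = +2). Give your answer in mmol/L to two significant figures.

0.00049 mmol/L

Nernst: E = (24.4/2) · ln([out]/[in]), so ln([out]/[in]) = 102.3 × 2 / 24.4 = 8.3852.
[out]/[in] = e^(8.3852) = 4382.
[in] = 2.13 / 4382 = 0.0004861 mmol/L.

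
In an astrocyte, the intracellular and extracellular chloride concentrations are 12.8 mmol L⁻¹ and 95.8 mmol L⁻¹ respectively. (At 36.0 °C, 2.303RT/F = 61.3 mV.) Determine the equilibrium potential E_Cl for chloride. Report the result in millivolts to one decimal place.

E = (61.3/z) · log₁₀([Cl⁻]_out/[Cl⁻]_in) with z = -1.
For an anion, dividing by z = -1 reverses the sign.
= (61.3/-1) · log₁₀(95.8/12.8) = -61.30 · log₁₀(7.484)
= -61.30 · (0.8742) = -53.59 mV

-53.6 mV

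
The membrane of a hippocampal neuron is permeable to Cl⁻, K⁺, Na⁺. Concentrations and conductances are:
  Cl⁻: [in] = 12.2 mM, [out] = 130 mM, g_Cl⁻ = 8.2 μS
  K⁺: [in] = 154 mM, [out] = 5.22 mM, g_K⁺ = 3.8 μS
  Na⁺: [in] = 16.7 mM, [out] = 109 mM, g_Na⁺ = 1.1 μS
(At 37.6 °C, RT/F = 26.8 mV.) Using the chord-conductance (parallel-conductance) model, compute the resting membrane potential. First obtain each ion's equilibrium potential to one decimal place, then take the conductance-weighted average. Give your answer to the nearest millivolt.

E_Cl⁻ = (26.8/-1)·ln(130/12.2) = -63.4 mV
E_K⁺ = (26.8/1)·ln(5.22/154) = -90.7 mV
E_Na⁺ = (26.8/1)·ln(109/16.7) = 50.3 mV
Vm = (Σ gᵢEᵢ)/(Σ gᵢ) = (8.2·-63.4 + 3.8·-90.7 + 1.1·50.3) / (8.2 + 3.8 + 1.1)
= -809.21 / 13.1 = -61.77 mV

-62 mV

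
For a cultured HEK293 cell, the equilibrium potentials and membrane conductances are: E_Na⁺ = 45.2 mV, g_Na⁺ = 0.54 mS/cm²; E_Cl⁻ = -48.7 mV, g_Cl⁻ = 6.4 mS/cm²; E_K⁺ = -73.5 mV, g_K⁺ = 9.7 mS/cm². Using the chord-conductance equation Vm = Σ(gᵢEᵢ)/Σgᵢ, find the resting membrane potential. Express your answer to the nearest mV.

-60 mV

Σ gᵢEᵢ = 0.54·(45.2) + 6.4·(-48.7) + 9.7·(-73.5) = -1000.22
Σ gᵢ = 0.54 + 6.4 + 9.7 = 16.64
Vm = -1000.22 / 16.64 = -60.11 mV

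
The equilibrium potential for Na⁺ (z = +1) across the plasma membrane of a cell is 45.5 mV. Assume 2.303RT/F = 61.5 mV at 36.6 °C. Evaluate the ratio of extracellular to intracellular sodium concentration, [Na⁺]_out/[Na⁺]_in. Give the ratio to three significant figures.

5.49

log₁₀([out]/[in]) = E·z/(61.5) = 45.5 × 1 / 61.5 = 0.7398
[out]/[in] = 10^(0.7398) = 5.493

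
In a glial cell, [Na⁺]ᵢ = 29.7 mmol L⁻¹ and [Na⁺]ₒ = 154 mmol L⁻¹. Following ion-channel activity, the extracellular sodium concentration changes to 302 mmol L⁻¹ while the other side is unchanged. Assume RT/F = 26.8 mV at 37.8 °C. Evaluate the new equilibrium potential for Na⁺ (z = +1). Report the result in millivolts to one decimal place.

62.2 mV

After the shift: [Na⁺]_out = 302, [Na⁺]_in = 29.7 mmol L⁻¹.
E_new = (26.8/1)·ln(302/29.7) = 26.80 · (2.3193) = 62.16 mV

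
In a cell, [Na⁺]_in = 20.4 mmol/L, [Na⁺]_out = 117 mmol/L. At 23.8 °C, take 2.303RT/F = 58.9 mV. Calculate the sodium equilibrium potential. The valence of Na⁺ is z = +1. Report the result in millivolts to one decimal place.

E = (58.9/z) · log₁₀([Na⁺]_out/[Na⁺]_in) with z = +1.
= (58.9/1) · log₁₀(117/20.4) = 58.90 · log₁₀(5.735)
= 58.90 · (0.7586) = 44.68 mV

44.7 mV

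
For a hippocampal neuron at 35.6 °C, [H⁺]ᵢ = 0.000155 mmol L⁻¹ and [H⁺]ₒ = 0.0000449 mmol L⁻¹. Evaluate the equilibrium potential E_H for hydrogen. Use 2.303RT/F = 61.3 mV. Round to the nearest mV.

E = (61.3/z) · log₁₀([H⁺]_out/[H⁺]_in) with z = +1.
= (61.3/1) · log₁₀(0.0000449/0.000155) = 61.30 · log₁₀(0.2897)
= 61.30 · (-0.5381) = -32.98 mV

-33 mV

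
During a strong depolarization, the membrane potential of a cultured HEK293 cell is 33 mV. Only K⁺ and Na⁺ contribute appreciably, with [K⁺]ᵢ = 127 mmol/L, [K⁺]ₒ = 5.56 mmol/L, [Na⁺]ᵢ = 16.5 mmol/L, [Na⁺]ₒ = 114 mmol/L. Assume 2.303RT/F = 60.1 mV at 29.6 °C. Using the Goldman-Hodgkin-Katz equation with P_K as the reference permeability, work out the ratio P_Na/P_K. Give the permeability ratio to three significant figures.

7.99

Let α = P_Na/P_K. GHK: Vm = 60.1·log₁₀[(Kₒ + α·Naₒ)/(Kᵢ + α·Naᵢ)].
10^(Vm/60.1) = 10^(33.0/60.1) = 3.5407
So 3.5407·(Kᵢ + α·Naᵢ) = Kₒ + α·Naₒ → α = (3.5407·127.0 − 5.56) / (114.0 − 3.5407·16.5)
α = (449.7 − 5.56) / (114.0 − 58.42) = 444.1/55.58 = 7.991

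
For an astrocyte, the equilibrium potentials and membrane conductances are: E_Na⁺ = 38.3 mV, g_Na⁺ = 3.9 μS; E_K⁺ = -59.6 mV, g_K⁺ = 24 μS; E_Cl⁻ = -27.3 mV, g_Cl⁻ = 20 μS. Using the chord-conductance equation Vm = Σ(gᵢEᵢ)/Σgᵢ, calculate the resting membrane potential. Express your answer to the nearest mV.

-38 mV

Σ gᵢEᵢ = 3.9·(38.3) + 24·(-59.6) + 20·(-27.3) = -1827.03
Σ gᵢ = 3.9 + 24 + 20 = 47.9
Vm = -1827.03 / 47.9 = -38.14 mV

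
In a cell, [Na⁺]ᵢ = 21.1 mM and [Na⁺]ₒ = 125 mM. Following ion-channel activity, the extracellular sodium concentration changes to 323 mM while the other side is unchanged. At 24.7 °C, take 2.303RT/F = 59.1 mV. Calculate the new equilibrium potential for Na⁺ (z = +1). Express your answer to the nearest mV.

70 mV

After the shift: [Na⁺]_out = 323, [Na⁺]_in = 21.1 mM.
E_new = (59.1/1)·log₁₀(323/21.1) = 59.10 · (1.1849) = 70.03 mV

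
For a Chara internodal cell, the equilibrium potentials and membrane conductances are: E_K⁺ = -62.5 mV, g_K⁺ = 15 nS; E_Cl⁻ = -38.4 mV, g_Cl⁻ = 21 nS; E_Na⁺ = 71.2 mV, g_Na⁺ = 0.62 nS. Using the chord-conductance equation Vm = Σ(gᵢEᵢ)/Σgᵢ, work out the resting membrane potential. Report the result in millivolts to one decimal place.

Σ gᵢEᵢ = 15·(-62.5) + 21·(-38.4) + 0.62·(71.2) = -1699.76
Σ gᵢ = 15 + 21 + 0.62 = 36.62
Vm = -1699.76 / 36.62 = -46.42 mV

-46.4 mV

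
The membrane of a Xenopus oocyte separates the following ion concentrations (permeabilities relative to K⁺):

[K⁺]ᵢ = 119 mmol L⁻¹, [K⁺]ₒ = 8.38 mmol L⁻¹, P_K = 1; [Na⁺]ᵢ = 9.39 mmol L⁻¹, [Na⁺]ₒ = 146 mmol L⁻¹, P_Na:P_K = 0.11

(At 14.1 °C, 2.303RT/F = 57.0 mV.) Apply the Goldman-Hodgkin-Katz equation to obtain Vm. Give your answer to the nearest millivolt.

Vm = 57.0 · log₁₀[(Σ P·[cation]ₒ + Σ P·[anion]ᵢ) / (Σ P·[cation]ᵢ + Σ P·[anion]ₒ)]
Numerator = 1×8.38 + 0.11×146 = 24.44
Denominator = 1×119 + 0.11×9.39 = 120
Vm = 57.0 · log₁₀(0.20361) = 57.0 × (-0.6912) = -39.40 mV

-39 mV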